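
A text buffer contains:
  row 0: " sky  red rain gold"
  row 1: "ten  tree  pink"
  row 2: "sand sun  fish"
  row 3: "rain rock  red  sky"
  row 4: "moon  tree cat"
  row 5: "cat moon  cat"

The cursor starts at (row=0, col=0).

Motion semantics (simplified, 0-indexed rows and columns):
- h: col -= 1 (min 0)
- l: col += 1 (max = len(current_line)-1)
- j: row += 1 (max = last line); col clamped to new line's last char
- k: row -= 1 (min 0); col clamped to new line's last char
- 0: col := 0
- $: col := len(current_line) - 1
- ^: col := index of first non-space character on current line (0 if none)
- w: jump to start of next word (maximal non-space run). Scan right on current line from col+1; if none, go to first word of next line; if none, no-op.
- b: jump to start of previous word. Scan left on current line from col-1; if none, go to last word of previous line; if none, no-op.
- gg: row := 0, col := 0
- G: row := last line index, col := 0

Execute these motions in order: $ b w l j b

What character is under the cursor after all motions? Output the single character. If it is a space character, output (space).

After 1 ($): row=0 col=18 char='d'
After 2 (b): row=0 col=15 char='g'
After 3 (w): row=1 col=0 char='t'
After 4 (l): row=1 col=1 char='e'
After 5 (j): row=2 col=1 char='a'
After 6 (b): row=2 col=0 char='s'

Answer: s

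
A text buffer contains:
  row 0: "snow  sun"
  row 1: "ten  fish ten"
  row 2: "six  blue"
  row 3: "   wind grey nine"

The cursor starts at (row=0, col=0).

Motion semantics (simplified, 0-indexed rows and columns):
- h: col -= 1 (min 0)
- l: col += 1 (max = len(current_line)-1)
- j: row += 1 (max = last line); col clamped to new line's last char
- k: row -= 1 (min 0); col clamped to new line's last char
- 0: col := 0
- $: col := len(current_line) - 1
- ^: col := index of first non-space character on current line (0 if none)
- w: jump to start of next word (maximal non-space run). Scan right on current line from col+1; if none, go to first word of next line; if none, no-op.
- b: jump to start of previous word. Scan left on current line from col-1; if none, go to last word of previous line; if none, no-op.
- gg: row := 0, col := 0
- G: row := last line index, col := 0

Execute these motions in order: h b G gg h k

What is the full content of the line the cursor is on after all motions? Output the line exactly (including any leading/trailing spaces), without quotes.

Answer: snow  sun

Derivation:
After 1 (h): row=0 col=0 char='s'
After 2 (b): row=0 col=0 char='s'
After 3 (G): row=3 col=0 char='_'
After 4 (gg): row=0 col=0 char='s'
After 5 (h): row=0 col=0 char='s'
After 6 (k): row=0 col=0 char='s'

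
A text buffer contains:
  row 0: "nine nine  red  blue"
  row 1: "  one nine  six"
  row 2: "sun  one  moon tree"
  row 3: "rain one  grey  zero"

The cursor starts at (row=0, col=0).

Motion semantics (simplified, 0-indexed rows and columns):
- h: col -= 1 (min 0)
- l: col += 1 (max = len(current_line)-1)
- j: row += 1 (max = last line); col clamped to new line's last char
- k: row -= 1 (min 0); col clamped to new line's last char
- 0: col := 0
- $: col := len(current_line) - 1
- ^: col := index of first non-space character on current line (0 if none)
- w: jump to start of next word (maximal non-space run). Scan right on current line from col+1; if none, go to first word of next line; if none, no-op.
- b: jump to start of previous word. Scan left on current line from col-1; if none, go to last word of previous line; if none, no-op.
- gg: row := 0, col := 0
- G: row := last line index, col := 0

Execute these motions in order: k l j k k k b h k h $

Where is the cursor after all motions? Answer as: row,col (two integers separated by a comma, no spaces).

Answer: 0,19

Derivation:
After 1 (k): row=0 col=0 char='n'
After 2 (l): row=0 col=1 char='i'
After 3 (j): row=1 col=1 char='_'
After 4 (k): row=0 col=1 char='i'
After 5 (k): row=0 col=1 char='i'
After 6 (k): row=0 col=1 char='i'
After 7 (b): row=0 col=0 char='n'
After 8 (h): row=0 col=0 char='n'
After 9 (k): row=0 col=0 char='n'
After 10 (h): row=0 col=0 char='n'
After 11 ($): row=0 col=19 char='e'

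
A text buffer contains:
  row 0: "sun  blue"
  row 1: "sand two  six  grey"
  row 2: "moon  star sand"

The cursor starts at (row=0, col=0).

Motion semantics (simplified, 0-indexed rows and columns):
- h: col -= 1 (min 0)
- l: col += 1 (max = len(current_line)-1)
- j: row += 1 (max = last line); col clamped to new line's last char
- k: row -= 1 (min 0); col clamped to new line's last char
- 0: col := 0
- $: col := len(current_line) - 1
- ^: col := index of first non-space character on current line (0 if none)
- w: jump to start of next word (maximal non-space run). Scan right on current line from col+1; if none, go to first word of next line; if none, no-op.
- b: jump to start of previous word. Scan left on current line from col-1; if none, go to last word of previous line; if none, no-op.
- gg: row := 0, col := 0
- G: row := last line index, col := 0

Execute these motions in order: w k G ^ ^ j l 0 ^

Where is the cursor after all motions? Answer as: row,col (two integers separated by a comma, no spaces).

Answer: 2,0

Derivation:
After 1 (w): row=0 col=5 char='b'
After 2 (k): row=0 col=5 char='b'
After 3 (G): row=2 col=0 char='m'
After 4 (^): row=2 col=0 char='m'
After 5 (^): row=2 col=0 char='m'
After 6 (j): row=2 col=0 char='m'
After 7 (l): row=2 col=1 char='o'
After 8 (0): row=2 col=0 char='m'
After 9 (^): row=2 col=0 char='m'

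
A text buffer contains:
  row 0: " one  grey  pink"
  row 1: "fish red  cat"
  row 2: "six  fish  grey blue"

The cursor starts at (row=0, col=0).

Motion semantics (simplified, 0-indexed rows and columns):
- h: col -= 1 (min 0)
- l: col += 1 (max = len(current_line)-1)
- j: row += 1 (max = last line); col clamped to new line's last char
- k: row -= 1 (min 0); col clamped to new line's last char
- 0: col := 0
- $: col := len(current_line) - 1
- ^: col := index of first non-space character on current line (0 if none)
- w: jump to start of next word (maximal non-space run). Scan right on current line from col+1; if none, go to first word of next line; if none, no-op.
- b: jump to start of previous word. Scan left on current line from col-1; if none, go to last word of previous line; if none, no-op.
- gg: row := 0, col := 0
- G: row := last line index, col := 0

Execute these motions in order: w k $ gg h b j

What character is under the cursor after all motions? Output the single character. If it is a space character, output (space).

After 1 (w): row=0 col=1 char='o'
After 2 (k): row=0 col=1 char='o'
After 3 ($): row=0 col=15 char='k'
After 4 (gg): row=0 col=0 char='_'
After 5 (h): row=0 col=0 char='_'
After 6 (b): row=0 col=0 char='_'
After 7 (j): row=1 col=0 char='f'

Answer: f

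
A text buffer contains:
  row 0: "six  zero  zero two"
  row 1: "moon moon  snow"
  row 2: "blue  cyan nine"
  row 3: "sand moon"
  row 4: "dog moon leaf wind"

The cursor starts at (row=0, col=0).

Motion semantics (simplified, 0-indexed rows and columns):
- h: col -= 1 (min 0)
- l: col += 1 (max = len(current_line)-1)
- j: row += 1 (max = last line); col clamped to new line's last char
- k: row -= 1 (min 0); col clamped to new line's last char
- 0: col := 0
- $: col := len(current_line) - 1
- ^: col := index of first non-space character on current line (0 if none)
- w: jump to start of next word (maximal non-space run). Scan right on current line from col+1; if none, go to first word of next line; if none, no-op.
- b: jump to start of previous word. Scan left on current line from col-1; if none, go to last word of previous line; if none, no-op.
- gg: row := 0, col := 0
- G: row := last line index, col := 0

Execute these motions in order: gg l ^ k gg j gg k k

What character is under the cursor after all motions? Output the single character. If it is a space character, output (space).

After 1 (gg): row=0 col=0 char='s'
After 2 (l): row=0 col=1 char='i'
After 3 (^): row=0 col=0 char='s'
After 4 (k): row=0 col=0 char='s'
After 5 (gg): row=0 col=0 char='s'
After 6 (j): row=1 col=0 char='m'
After 7 (gg): row=0 col=0 char='s'
After 8 (k): row=0 col=0 char='s'
After 9 (k): row=0 col=0 char='s'

Answer: s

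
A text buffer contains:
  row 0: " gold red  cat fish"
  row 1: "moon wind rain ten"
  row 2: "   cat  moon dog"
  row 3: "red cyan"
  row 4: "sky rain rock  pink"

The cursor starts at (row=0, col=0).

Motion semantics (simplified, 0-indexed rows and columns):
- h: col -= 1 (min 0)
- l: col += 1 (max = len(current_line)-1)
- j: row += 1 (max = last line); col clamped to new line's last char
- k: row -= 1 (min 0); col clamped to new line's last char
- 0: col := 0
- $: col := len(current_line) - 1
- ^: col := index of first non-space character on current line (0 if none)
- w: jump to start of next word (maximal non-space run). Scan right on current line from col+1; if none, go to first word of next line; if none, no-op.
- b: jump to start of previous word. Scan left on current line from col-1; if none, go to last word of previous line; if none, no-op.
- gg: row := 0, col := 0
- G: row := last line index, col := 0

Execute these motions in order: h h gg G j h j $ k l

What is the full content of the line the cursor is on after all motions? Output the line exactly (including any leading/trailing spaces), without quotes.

After 1 (h): row=0 col=0 char='_'
After 2 (h): row=0 col=0 char='_'
After 3 (gg): row=0 col=0 char='_'
After 4 (G): row=4 col=0 char='s'
After 5 (j): row=4 col=0 char='s'
After 6 (h): row=4 col=0 char='s'
After 7 (j): row=4 col=0 char='s'
After 8 ($): row=4 col=18 char='k'
After 9 (k): row=3 col=7 char='n'
After 10 (l): row=3 col=7 char='n'

Answer: red cyan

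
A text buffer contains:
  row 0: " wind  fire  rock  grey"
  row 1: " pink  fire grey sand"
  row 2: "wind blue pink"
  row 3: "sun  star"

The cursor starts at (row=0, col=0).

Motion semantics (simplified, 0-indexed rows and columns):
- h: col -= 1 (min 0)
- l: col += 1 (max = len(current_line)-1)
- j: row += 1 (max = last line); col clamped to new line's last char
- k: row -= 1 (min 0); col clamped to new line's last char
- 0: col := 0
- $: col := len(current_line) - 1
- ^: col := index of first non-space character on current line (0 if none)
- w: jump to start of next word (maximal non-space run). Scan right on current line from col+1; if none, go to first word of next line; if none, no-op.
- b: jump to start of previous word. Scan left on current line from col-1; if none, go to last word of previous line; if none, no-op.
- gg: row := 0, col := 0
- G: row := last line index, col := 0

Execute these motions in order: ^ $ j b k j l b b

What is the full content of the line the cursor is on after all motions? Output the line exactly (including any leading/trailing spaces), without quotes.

After 1 (^): row=0 col=1 char='w'
After 2 ($): row=0 col=22 char='y'
After 3 (j): row=1 col=20 char='d'
After 4 (b): row=1 col=17 char='s'
After 5 (k): row=0 col=17 char='_'
After 6 (j): row=1 col=17 char='s'
After 7 (l): row=1 col=18 char='a'
After 8 (b): row=1 col=17 char='s'
After 9 (b): row=1 col=12 char='g'

Answer:  pink  fire grey sand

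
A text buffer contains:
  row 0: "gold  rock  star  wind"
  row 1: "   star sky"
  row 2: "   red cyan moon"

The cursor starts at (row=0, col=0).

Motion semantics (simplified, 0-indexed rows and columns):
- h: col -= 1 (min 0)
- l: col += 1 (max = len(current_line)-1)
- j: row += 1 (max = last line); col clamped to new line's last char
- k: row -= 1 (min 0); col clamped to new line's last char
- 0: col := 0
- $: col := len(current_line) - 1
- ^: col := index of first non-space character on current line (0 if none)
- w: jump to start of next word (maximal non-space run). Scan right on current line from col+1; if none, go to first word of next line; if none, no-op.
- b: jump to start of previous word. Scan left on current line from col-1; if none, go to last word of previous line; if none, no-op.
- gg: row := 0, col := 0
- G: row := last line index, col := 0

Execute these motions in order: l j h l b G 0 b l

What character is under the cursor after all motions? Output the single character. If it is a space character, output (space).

Answer: k

Derivation:
After 1 (l): row=0 col=1 char='o'
After 2 (j): row=1 col=1 char='_'
After 3 (h): row=1 col=0 char='_'
After 4 (l): row=1 col=1 char='_'
After 5 (b): row=0 col=18 char='w'
After 6 (G): row=2 col=0 char='_'
After 7 (0): row=2 col=0 char='_'
After 8 (b): row=1 col=8 char='s'
After 9 (l): row=1 col=9 char='k'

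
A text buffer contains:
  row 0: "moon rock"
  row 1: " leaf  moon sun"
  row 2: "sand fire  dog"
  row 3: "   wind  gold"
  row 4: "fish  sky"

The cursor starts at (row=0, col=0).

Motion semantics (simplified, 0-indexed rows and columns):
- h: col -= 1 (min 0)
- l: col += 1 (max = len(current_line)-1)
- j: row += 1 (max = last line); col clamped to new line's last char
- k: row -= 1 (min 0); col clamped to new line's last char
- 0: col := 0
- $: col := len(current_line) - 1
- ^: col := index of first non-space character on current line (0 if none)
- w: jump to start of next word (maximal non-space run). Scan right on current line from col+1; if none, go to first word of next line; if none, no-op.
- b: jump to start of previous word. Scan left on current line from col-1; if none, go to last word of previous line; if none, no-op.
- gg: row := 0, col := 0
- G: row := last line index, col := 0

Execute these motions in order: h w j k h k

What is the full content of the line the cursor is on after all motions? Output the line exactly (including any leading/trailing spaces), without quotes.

Answer: moon rock

Derivation:
After 1 (h): row=0 col=0 char='m'
After 2 (w): row=0 col=5 char='r'
After 3 (j): row=1 col=5 char='_'
After 4 (k): row=0 col=5 char='r'
After 5 (h): row=0 col=4 char='_'
After 6 (k): row=0 col=4 char='_'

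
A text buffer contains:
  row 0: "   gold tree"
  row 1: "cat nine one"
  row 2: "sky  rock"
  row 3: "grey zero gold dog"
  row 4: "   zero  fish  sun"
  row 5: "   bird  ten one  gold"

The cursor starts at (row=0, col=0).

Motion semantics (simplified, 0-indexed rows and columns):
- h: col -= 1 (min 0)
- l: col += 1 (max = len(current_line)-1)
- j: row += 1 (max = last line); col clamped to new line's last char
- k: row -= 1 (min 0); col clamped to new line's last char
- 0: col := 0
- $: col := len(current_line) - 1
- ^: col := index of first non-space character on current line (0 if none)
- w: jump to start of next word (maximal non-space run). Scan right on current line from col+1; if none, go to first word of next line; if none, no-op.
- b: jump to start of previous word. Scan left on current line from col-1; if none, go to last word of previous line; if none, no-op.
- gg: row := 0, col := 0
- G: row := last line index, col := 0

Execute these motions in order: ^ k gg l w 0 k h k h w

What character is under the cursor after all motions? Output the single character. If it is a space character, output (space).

After 1 (^): row=0 col=3 char='g'
After 2 (k): row=0 col=3 char='g'
After 3 (gg): row=0 col=0 char='_'
After 4 (l): row=0 col=1 char='_'
After 5 (w): row=0 col=3 char='g'
After 6 (0): row=0 col=0 char='_'
After 7 (k): row=0 col=0 char='_'
After 8 (h): row=0 col=0 char='_'
After 9 (k): row=0 col=0 char='_'
After 10 (h): row=0 col=0 char='_'
After 11 (w): row=0 col=3 char='g'

Answer: g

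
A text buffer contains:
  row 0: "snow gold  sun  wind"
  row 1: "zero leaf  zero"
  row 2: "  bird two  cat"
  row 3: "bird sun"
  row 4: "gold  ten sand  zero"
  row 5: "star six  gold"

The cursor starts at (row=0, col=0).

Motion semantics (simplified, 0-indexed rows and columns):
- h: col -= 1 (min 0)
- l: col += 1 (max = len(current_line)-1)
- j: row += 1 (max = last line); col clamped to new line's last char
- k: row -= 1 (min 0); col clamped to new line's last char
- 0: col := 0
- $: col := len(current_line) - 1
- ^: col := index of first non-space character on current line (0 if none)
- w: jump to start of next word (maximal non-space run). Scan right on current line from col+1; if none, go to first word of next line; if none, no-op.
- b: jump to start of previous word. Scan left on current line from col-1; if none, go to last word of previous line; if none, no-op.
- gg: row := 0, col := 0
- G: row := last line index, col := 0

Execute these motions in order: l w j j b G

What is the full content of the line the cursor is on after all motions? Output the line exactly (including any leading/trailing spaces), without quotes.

After 1 (l): row=0 col=1 char='n'
After 2 (w): row=0 col=5 char='g'
After 3 (j): row=1 col=5 char='l'
After 4 (j): row=2 col=5 char='d'
After 5 (b): row=2 col=2 char='b'
After 6 (G): row=5 col=0 char='s'

Answer: star six  gold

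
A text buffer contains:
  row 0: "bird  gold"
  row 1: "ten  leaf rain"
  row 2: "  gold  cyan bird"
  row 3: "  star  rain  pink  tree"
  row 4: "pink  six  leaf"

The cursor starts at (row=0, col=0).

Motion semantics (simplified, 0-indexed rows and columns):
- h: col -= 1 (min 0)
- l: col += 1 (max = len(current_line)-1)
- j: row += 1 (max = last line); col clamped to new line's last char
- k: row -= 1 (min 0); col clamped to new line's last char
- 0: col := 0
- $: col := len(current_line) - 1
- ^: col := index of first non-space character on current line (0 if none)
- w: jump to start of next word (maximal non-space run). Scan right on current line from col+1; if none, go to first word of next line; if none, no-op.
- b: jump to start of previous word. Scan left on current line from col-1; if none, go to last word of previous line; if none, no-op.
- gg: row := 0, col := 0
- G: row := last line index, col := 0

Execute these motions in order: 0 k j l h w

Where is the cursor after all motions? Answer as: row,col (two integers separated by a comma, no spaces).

Answer: 1,5

Derivation:
After 1 (0): row=0 col=0 char='b'
After 2 (k): row=0 col=0 char='b'
After 3 (j): row=1 col=0 char='t'
After 4 (l): row=1 col=1 char='e'
After 5 (h): row=1 col=0 char='t'
After 6 (w): row=1 col=5 char='l'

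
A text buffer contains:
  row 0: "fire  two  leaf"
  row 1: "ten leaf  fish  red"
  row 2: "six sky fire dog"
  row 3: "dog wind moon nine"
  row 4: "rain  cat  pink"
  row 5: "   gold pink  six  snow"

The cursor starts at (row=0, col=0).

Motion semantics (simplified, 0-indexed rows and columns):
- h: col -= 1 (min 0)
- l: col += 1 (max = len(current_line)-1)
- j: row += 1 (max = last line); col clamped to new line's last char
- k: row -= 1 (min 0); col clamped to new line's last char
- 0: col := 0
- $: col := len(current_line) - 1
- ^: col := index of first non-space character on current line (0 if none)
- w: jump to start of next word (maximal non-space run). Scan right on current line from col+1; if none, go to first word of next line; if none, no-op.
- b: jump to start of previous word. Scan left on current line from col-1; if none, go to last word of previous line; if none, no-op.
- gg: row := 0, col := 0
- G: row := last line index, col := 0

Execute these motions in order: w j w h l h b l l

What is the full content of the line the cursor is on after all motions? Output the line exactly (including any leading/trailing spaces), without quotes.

Answer: ten leaf  fish  red

Derivation:
After 1 (w): row=0 col=6 char='t'
After 2 (j): row=1 col=6 char='a'
After 3 (w): row=1 col=10 char='f'
After 4 (h): row=1 col=9 char='_'
After 5 (l): row=1 col=10 char='f'
After 6 (h): row=1 col=9 char='_'
After 7 (b): row=1 col=4 char='l'
After 8 (l): row=1 col=5 char='e'
After 9 (l): row=1 col=6 char='a'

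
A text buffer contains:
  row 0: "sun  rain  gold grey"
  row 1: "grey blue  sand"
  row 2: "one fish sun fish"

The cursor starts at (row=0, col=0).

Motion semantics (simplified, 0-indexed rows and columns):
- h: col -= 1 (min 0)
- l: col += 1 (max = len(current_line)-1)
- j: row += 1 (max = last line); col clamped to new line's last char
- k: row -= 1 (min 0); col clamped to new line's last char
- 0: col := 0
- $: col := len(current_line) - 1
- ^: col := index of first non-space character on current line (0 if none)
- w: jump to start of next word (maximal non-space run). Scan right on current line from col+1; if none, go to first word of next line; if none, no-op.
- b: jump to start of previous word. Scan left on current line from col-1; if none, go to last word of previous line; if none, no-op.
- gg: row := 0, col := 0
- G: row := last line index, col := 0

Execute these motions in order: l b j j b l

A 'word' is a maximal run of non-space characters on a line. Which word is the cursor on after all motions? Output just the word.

After 1 (l): row=0 col=1 char='u'
After 2 (b): row=0 col=0 char='s'
After 3 (j): row=1 col=0 char='g'
After 4 (j): row=2 col=0 char='o'
After 5 (b): row=1 col=11 char='s'
After 6 (l): row=1 col=12 char='a'

Answer: sand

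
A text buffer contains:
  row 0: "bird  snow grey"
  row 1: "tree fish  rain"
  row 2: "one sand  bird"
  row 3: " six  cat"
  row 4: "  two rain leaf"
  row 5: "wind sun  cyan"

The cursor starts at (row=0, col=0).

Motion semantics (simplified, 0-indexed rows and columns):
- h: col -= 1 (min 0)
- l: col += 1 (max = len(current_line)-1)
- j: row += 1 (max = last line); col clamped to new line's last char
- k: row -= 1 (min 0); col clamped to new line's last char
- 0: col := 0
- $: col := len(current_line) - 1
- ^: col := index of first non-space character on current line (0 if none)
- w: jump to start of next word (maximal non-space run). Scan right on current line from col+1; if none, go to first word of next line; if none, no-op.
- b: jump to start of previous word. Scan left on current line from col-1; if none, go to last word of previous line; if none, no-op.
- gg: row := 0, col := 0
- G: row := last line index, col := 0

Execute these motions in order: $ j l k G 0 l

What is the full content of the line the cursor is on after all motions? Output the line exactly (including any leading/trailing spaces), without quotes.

After 1 ($): row=0 col=14 char='y'
After 2 (j): row=1 col=14 char='n'
After 3 (l): row=1 col=14 char='n'
After 4 (k): row=0 col=14 char='y'
After 5 (G): row=5 col=0 char='w'
After 6 (0): row=5 col=0 char='w'
After 7 (l): row=5 col=1 char='i'

Answer: wind sun  cyan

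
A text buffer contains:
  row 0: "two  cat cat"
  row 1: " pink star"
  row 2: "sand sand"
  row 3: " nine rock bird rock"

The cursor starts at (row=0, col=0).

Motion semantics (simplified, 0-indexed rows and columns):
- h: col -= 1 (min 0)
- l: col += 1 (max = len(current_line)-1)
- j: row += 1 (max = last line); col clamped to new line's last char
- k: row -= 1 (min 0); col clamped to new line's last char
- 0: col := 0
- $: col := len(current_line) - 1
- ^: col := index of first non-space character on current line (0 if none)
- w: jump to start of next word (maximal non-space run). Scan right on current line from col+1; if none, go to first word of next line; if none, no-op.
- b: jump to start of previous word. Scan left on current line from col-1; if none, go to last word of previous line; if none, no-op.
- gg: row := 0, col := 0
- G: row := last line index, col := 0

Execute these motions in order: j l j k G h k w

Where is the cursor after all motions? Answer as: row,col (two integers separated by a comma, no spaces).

Answer: 2,5

Derivation:
After 1 (j): row=1 col=0 char='_'
After 2 (l): row=1 col=1 char='p'
After 3 (j): row=2 col=1 char='a'
After 4 (k): row=1 col=1 char='p'
After 5 (G): row=3 col=0 char='_'
After 6 (h): row=3 col=0 char='_'
After 7 (k): row=2 col=0 char='s'
After 8 (w): row=2 col=5 char='s'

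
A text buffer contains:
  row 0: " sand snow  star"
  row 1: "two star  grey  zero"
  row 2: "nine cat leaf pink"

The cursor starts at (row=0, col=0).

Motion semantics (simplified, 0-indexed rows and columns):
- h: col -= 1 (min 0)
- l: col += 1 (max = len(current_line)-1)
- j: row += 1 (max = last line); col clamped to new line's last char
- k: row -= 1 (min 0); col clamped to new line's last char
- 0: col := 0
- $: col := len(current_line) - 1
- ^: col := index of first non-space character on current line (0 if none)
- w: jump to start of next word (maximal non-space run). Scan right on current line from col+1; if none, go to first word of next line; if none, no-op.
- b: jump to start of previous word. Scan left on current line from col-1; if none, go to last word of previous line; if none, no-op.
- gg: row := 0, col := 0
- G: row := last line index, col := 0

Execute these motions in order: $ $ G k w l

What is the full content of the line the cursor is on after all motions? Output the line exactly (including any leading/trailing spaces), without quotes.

After 1 ($): row=0 col=15 char='r'
After 2 ($): row=0 col=15 char='r'
After 3 (G): row=2 col=0 char='n'
After 4 (k): row=1 col=0 char='t'
After 5 (w): row=1 col=4 char='s'
After 6 (l): row=1 col=5 char='t'

Answer: two star  grey  zero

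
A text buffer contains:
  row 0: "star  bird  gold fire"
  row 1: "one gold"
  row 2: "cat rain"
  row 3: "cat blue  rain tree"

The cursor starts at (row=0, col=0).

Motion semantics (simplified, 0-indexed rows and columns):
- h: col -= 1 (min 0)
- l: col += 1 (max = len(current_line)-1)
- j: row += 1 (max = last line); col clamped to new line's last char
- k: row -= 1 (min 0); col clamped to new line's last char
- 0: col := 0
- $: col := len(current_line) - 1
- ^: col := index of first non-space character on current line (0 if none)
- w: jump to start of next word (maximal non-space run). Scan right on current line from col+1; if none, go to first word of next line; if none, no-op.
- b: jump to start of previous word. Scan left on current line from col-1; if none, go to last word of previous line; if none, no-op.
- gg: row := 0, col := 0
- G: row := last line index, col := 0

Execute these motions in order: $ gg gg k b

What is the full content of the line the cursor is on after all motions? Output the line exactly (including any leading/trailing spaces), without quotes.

Answer: star  bird  gold fire

Derivation:
After 1 ($): row=0 col=20 char='e'
After 2 (gg): row=0 col=0 char='s'
After 3 (gg): row=0 col=0 char='s'
After 4 (k): row=0 col=0 char='s'
After 5 (b): row=0 col=0 char='s'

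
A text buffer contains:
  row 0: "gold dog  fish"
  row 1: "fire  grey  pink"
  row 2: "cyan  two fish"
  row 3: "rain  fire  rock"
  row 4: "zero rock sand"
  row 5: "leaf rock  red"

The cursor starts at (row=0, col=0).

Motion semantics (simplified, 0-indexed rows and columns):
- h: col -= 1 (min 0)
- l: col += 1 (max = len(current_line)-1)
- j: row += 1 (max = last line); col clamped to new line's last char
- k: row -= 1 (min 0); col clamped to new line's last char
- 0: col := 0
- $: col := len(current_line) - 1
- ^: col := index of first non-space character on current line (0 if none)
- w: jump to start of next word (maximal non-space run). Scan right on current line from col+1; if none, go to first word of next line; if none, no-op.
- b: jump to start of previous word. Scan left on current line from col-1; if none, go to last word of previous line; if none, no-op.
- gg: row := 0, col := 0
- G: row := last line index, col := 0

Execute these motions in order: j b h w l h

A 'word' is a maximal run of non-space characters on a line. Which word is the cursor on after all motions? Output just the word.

After 1 (j): row=1 col=0 char='f'
After 2 (b): row=0 col=10 char='f'
After 3 (h): row=0 col=9 char='_'
After 4 (w): row=0 col=10 char='f'
After 5 (l): row=0 col=11 char='i'
After 6 (h): row=0 col=10 char='f'

Answer: fish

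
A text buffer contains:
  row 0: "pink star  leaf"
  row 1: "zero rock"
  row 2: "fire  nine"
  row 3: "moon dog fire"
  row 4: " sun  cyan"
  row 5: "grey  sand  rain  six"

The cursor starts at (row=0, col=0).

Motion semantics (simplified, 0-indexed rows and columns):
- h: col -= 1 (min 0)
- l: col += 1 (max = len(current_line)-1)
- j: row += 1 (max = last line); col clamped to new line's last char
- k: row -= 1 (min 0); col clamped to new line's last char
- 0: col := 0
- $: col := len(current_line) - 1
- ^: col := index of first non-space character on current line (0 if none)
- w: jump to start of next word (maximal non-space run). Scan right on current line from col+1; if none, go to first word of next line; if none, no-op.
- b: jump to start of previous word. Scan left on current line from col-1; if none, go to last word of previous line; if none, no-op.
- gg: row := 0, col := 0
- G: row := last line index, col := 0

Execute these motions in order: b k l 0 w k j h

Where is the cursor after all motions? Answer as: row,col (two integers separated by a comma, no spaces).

Answer: 1,4

Derivation:
After 1 (b): row=0 col=0 char='p'
After 2 (k): row=0 col=0 char='p'
After 3 (l): row=0 col=1 char='i'
After 4 (0): row=0 col=0 char='p'
After 5 (w): row=0 col=5 char='s'
After 6 (k): row=0 col=5 char='s'
After 7 (j): row=1 col=5 char='r'
After 8 (h): row=1 col=4 char='_'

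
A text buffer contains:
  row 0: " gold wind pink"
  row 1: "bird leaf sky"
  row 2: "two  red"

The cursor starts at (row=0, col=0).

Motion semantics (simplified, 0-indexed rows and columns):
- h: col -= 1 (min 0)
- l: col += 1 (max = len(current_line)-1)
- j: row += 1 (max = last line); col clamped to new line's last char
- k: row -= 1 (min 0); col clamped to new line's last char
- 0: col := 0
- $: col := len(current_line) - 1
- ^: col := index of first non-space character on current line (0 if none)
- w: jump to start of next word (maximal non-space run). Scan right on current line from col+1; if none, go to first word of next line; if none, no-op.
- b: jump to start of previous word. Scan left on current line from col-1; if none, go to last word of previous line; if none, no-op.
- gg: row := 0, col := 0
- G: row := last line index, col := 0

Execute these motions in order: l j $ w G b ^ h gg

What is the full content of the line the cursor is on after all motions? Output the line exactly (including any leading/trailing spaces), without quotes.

Answer:  gold wind pink

Derivation:
After 1 (l): row=0 col=1 char='g'
After 2 (j): row=1 col=1 char='i'
After 3 ($): row=1 col=12 char='y'
After 4 (w): row=2 col=0 char='t'
After 5 (G): row=2 col=0 char='t'
After 6 (b): row=1 col=10 char='s'
After 7 (^): row=1 col=0 char='b'
After 8 (h): row=1 col=0 char='b'
After 9 (gg): row=0 col=0 char='_'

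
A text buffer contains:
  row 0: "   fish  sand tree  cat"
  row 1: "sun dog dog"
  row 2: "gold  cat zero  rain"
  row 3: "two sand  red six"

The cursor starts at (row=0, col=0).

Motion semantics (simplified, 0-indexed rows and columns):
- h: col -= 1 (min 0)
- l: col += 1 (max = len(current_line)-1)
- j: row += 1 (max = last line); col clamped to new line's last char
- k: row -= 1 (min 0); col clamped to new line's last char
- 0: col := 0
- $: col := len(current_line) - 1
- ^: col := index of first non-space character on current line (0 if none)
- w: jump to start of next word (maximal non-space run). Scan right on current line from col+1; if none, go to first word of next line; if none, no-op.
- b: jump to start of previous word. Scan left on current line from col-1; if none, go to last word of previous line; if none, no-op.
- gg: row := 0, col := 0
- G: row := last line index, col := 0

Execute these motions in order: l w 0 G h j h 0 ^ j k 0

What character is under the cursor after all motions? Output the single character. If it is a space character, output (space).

Answer: g

Derivation:
After 1 (l): row=0 col=1 char='_'
After 2 (w): row=0 col=3 char='f'
After 3 (0): row=0 col=0 char='_'
After 4 (G): row=3 col=0 char='t'
After 5 (h): row=3 col=0 char='t'
After 6 (j): row=3 col=0 char='t'
After 7 (h): row=3 col=0 char='t'
After 8 (0): row=3 col=0 char='t'
After 9 (^): row=3 col=0 char='t'
After 10 (j): row=3 col=0 char='t'
After 11 (k): row=2 col=0 char='g'
After 12 (0): row=2 col=0 char='g'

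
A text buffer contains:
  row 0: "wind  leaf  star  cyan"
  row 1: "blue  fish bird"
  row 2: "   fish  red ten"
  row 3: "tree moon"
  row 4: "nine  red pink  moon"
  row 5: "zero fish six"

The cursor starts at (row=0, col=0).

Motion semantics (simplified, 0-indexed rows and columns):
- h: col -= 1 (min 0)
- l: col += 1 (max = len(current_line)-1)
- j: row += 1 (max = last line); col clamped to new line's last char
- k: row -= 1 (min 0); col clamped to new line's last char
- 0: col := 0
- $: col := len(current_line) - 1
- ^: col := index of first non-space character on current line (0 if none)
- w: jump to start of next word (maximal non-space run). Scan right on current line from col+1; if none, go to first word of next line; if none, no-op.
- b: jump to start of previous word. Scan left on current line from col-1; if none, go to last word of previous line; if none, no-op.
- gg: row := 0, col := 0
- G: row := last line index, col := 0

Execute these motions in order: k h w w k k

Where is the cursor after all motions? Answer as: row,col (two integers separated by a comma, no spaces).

After 1 (k): row=0 col=0 char='w'
After 2 (h): row=0 col=0 char='w'
After 3 (w): row=0 col=6 char='l'
After 4 (w): row=0 col=12 char='s'
After 5 (k): row=0 col=12 char='s'
After 6 (k): row=0 col=12 char='s'

Answer: 0,12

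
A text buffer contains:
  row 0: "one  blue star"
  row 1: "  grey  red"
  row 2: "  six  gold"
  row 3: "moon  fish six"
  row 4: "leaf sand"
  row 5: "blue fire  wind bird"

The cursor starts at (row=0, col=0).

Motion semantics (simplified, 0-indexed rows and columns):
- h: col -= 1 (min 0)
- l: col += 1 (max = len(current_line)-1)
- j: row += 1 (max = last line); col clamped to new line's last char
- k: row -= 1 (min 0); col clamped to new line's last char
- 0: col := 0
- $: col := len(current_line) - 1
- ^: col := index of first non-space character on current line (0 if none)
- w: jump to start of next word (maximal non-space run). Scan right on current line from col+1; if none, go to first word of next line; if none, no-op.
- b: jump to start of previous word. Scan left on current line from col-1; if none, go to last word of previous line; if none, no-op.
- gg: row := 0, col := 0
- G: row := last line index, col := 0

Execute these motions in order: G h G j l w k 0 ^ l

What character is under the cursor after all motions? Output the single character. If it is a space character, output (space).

After 1 (G): row=5 col=0 char='b'
After 2 (h): row=5 col=0 char='b'
After 3 (G): row=5 col=0 char='b'
After 4 (j): row=5 col=0 char='b'
After 5 (l): row=5 col=1 char='l'
After 6 (w): row=5 col=5 char='f'
After 7 (k): row=4 col=5 char='s'
After 8 (0): row=4 col=0 char='l'
After 9 (^): row=4 col=0 char='l'
After 10 (l): row=4 col=1 char='e'

Answer: e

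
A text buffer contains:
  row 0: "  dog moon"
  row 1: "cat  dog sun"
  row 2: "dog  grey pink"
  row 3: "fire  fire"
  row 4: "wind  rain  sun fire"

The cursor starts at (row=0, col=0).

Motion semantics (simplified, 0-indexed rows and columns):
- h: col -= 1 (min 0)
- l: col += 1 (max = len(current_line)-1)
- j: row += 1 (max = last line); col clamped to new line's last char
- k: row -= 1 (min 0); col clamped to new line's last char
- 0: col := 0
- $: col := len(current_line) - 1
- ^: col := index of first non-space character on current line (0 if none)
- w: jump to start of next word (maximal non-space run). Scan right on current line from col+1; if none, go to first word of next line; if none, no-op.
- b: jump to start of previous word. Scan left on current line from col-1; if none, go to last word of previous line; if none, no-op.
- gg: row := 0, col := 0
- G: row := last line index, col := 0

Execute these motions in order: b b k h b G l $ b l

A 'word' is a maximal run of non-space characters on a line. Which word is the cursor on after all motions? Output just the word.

Answer: fire

Derivation:
After 1 (b): row=0 col=0 char='_'
After 2 (b): row=0 col=0 char='_'
After 3 (k): row=0 col=0 char='_'
After 4 (h): row=0 col=0 char='_'
After 5 (b): row=0 col=0 char='_'
After 6 (G): row=4 col=0 char='w'
After 7 (l): row=4 col=1 char='i'
After 8 ($): row=4 col=19 char='e'
After 9 (b): row=4 col=16 char='f'
After 10 (l): row=4 col=17 char='i'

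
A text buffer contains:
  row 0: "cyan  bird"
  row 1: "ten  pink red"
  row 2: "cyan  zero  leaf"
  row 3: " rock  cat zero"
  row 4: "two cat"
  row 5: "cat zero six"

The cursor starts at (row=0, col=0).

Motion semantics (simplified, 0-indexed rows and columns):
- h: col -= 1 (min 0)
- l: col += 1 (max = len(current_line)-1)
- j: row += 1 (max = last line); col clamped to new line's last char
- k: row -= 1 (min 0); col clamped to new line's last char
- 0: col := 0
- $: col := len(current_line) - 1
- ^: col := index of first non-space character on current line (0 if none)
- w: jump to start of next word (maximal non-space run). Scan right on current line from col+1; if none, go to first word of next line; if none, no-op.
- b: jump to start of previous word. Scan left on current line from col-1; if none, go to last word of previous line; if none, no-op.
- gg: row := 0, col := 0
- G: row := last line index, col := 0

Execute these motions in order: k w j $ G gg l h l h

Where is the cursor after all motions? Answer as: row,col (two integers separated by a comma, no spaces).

Answer: 0,0

Derivation:
After 1 (k): row=0 col=0 char='c'
After 2 (w): row=0 col=6 char='b'
After 3 (j): row=1 col=6 char='i'
After 4 ($): row=1 col=12 char='d'
After 5 (G): row=5 col=0 char='c'
After 6 (gg): row=0 col=0 char='c'
After 7 (l): row=0 col=1 char='y'
After 8 (h): row=0 col=0 char='c'
After 9 (l): row=0 col=1 char='y'
After 10 (h): row=0 col=0 char='c'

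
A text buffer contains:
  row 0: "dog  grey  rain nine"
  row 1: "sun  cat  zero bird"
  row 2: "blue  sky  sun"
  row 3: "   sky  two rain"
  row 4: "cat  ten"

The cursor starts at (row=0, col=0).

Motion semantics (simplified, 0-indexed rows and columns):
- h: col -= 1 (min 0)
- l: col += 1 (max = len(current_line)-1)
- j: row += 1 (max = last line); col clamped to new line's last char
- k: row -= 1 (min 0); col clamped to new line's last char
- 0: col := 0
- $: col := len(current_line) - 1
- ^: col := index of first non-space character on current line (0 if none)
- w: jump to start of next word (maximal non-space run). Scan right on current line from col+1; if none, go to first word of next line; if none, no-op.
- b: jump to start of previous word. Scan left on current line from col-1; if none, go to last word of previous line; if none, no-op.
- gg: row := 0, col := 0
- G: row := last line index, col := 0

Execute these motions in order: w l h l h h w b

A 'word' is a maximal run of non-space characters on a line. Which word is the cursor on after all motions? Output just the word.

After 1 (w): row=0 col=5 char='g'
After 2 (l): row=0 col=6 char='r'
After 3 (h): row=0 col=5 char='g'
After 4 (l): row=0 col=6 char='r'
After 5 (h): row=0 col=5 char='g'
After 6 (h): row=0 col=4 char='_'
After 7 (w): row=0 col=5 char='g'
After 8 (b): row=0 col=0 char='d'

Answer: dog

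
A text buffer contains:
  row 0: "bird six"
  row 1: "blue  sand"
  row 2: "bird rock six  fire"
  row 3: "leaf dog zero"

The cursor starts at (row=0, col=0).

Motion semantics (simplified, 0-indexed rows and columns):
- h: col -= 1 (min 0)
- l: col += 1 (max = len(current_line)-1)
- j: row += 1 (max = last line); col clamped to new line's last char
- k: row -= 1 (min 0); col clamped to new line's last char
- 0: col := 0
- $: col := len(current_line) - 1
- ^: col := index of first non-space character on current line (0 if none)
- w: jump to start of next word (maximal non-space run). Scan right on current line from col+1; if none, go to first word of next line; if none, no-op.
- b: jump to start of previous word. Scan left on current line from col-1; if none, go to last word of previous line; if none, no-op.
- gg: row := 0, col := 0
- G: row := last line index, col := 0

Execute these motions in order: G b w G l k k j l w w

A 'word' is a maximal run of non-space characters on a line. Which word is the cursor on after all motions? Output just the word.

Answer: six

Derivation:
After 1 (G): row=3 col=0 char='l'
After 2 (b): row=2 col=15 char='f'
After 3 (w): row=3 col=0 char='l'
After 4 (G): row=3 col=0 char='l'
After 5 (l): row=3 col=1 char='e'
After 6 (k): row=2 col=1 char='i'
After 7 (k): row=1 col=1 char='l'
After 8 (j): row=2 col=1 char='i'
After 9 (l): row=2 col=2 char='r'
After 10 (w): row=2 col=5 char='r'
After 11 (w): row=2 col=10 char='s'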